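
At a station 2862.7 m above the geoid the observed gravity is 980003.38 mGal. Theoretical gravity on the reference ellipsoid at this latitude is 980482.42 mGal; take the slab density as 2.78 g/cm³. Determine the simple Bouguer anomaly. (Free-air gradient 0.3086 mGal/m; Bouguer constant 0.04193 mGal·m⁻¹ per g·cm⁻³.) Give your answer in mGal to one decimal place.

70.7

Free-air correction = 0.3086 × 2862.7 = 883.43 mGal
Free-air anomaly = 980003.38 − 980482.42 + (883.43) = 404.39 mGal
Bouguer slab correction = 0.04193 × 2.78 × 2862.7 = 333.69 mGal
Simple Bouguer anomaly = 404.39 − (333.69) = 70.70 mGal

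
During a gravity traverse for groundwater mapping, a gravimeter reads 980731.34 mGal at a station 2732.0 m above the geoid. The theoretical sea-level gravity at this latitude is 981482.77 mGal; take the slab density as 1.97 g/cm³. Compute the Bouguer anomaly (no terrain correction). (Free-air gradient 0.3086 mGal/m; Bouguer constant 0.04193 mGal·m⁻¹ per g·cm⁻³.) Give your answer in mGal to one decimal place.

-134.0

Free-air correction = 0.3086 × 2732.0 = 843.10 mGal
Free-air anomaly = 980731.34 − 981482.77 + (843.10) = 91.67 mGal
Bouguer slab correction = 0.04193 × 1.97 × 2732.0 = 225.67 mGal
Simple Bouguer anomaly = 91.67 − (225.67) = -134.00 mGal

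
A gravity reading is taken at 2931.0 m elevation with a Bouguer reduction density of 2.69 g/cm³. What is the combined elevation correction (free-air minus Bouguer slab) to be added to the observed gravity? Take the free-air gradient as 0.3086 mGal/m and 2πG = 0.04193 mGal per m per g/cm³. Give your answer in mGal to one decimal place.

573.9

Combined gradient = 0.3086 − 0.04193 × 2.69 = 0.1958083 mGal/m
Combined elevation correction = 0.1958083 × 2931.0 = 573.9 mGal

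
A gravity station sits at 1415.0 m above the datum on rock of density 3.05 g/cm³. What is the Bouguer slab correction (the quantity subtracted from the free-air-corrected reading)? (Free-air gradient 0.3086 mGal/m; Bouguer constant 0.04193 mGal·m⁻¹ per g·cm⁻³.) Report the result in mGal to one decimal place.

181.0

Bouguer slab correction = 0.04193 × 3.05 × 1415.0 = 181.0 mGal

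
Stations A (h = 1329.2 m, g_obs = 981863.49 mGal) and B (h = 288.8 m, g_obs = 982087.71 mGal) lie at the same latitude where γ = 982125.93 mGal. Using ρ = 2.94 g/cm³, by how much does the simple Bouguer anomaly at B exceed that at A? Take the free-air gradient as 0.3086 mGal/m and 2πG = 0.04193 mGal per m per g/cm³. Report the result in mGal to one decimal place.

31.4

Δg_SB(A) = 981863.49 − 982125.93 + 0.3086×1329.2 − 0.04193×2.94×1329.2 = -16.10 mGal
Δg_SB(B) = 982087.71 − 982125.93 + 0.3086×288.8 − 0.04193×2.94×288.8 = 15.30 mGal
Difference = 15.30 − (-16.10) = 31.40 mGal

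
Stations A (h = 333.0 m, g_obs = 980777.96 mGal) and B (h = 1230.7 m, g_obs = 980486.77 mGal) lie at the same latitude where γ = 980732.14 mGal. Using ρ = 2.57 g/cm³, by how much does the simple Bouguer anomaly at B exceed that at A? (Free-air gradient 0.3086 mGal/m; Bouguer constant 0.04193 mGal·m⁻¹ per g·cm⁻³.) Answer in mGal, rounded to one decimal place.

Δg_SB(A) = 980777.96 − 980732.14 + 0.3086×333.0 − 0.04193×2.57×333.0 = 112.70 mGal
Δg_SB(B) = 980486.77 − 980732.14 + 0.3086×1230.7 − 0.04193×2.57×1230.7 = 1.80 mGal
Difference = 1.80 − (112.70) = -110.90 mGal

-110.9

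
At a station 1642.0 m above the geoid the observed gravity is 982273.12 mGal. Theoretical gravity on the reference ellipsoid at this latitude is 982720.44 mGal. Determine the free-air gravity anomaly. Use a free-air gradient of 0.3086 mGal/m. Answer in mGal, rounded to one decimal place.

59.4

Free-air correction = 0.3086 × 1642.0 = 506.72 mGal
Free-air anomaly = 982273.12 − 982720.44 + (506.72) = 59.40 mGal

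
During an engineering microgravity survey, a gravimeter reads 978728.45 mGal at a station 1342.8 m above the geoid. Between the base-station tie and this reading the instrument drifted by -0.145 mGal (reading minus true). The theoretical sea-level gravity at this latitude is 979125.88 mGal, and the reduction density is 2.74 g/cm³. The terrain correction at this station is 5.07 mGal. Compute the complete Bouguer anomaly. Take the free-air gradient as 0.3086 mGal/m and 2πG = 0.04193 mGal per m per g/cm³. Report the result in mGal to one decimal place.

-132.1

Drift-corrected reading = 978728.45 − (-0.145) = 978728.595 mGal
Free-air correction = 0.3086 × 1342.8 = 414.39 mGal
Free-air anomaly = 978728.595 − 979125.88 + (414.39) = 17.105 mGal
Bouguer slab correction = 0.04193 × 2.74 × 1342.8 = 154.27 mGal
Simple Bouguer anomaly = 17.105 − (154.27) = -137.165 mGal
Complete Bouguer anomaly = -137.165 + 5.07 = -132.095 mGal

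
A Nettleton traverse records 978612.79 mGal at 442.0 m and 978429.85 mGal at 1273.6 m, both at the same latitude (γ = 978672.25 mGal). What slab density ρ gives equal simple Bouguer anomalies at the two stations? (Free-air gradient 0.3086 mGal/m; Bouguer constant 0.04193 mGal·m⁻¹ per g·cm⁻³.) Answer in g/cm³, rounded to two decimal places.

Δg_obs = 978429.85 − 978612.79 = -182.94 mGal over Δh = 1273.6 − 442.0 = 831.6 m
Equal Bouguer anomalies ⇒ Δg_obs + (0.3086 − 0.04193ρ)·Δh = 0
0.3086 − 0.04193ρ = −Δg_obs/Δh = 0.21999
ρ = (0.3086 − 0.21999) / 0.04193 = 2.11 g/cm³

2.11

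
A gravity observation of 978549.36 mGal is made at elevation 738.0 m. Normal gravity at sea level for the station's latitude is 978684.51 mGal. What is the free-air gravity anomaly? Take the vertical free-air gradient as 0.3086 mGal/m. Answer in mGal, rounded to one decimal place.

92.6

Free-air correction = 0.3086 × 738.0 = 227.75 mGal
Free-air anomaly = 978549.36 − 978684.51 + (227.75) = 92.60 mGal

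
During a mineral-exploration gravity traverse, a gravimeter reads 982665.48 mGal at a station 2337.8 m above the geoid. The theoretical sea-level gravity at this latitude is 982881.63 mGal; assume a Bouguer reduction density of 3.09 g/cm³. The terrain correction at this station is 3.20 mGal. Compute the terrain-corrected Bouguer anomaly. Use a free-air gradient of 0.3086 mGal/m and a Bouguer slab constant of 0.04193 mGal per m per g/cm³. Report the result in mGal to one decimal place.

205.6

Free-air correction = 0.3086 × 2337.8 = 721.45 mGal
Free-air anomaly = 982665.48 − 982881.63 + (721.45) = 505.30 mGal
Bouguer slab correction = 0.04193 × 3.09 × 2337.8 = 302.89 mGal
Simple Bouguer anomaly = 505.30 − (302.89) = 202.41 mGal
Complete Bouguer anomaly = 202.41 + 3.20 = 205.61 mGal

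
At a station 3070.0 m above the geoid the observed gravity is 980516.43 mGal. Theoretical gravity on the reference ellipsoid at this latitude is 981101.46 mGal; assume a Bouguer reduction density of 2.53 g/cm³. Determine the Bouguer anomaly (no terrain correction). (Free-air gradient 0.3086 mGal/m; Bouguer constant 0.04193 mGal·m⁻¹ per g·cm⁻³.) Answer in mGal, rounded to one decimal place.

Free-air correction = 0.3086 × 3070.0 = 947.40 mGal
Free-air anomaly = 980516.43 − 981101.46 + (947.40) = 362.37 mGal
Bouguer slab correction = 0.04193 × 2.53 × 3070.0 = 325.67 mGal
Simple Bouguer anomaly = 362.37 − (325.67) = 36.70 mGal

36.7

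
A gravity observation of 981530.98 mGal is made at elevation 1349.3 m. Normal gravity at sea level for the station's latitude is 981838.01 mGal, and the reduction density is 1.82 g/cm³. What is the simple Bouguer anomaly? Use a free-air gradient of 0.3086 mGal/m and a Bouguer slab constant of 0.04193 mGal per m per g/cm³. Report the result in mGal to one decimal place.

Free-air correction = 0.3086 × 1349.3 = 416.39 mGal
Free-air anomaly = 981530.98 − 981838.01 + (416.39) = 109.36 mGal
Bouguer slab correction = 0.04193 × 1.82 × 1349.3 = 102.97 mGal
Simple Bouguer anomaly = 109.36 − (102.97) = 6.39 mGal

6.4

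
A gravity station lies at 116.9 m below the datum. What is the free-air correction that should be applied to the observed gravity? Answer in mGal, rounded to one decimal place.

Free-air correction = 0.3086 × -116.9 = -36.1 mGal

-36.1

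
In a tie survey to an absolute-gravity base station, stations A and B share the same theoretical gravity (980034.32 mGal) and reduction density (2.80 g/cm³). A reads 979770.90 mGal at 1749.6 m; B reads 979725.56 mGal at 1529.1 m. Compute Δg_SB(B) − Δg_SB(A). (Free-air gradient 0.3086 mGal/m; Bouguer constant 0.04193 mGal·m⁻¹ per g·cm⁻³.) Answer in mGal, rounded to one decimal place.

-87.5

Δg_SB(A) = 979770.90 − 980034.32 + 0.3086×1749.6 − 0.04193×2.80×1749.6 = 71.10 mGal
Δg_SB(B) = 979725.56 − 980034.32 + 0.3086×1529.1 − 0.04193×2.80×1529.1 = -16.40 mGal
Difference = -16.40 − (71.10) = -87.50 mGal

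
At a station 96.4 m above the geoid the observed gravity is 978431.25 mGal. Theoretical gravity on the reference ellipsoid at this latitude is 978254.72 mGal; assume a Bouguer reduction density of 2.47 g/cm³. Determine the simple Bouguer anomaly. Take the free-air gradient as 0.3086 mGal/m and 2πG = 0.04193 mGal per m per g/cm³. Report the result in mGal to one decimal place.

Free-air correction = 0.3086 × 96.4 = 29.75 mGal
Free-air anomaly = 978431.25 − 978254.72 + (29.75) = 206.28 mGal
Bouguer slab correction = 0.04193 × 2.47 × 96.4 = 9.98 mGal
Simple Bouguer anomaly = 206.28 − (9.98) = 196.30 mGal

196.3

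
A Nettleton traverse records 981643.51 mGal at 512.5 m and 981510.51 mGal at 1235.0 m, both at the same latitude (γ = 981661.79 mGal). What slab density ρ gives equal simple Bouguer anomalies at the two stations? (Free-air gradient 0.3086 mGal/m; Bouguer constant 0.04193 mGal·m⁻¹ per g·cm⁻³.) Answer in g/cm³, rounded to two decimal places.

Δg_obs = 981510.51 − 981643.51 = -133.00 mGal over Δh = 1235.0 − 512.5 = 722.5 m
Equal Bouguer anomalies ⇒ Δg_obs + (0.3086 − 0.04193ρ)·Δh = 0
0.3086 − 0.04193ρ = −Δg_obs/Δh = 0.18408
ρ = (0.3086 − 0.18408) / 0.04193 = 2.97 g/cm³

2.97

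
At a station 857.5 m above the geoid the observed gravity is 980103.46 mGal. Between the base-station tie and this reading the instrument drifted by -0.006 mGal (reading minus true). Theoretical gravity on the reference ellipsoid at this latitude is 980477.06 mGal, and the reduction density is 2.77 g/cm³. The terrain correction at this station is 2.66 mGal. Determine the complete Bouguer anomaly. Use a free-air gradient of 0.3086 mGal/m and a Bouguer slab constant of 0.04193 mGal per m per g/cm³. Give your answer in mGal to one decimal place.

Drift-corrected reading = 980103.46 − (-0.006) = 980103.466 mGal
Free-air correction = 0.3086 × 857.5 = 264.62 mGal
Free-air anomaly = 980103.466 − 980477.06 + (264.62) = -108.974 mGal
Bouguer slab correction = 0.04193 × 2.77 × 857.5 = 99.60 mGal
Simple Bouguer anomaly = -108.974 − (99.60) = -208.574 mGal
Complete Bouguer anomaly = -208.574 + 2.66 = -205.914 mGal

-205.9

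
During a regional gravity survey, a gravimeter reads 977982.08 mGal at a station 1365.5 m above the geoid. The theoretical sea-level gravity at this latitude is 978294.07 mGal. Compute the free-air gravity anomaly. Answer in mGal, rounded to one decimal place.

109.4

Free-air correction = 0.3086 × 1365.5 = 421.39 mGal
Free-air anomaly = 977982.08 − 978294.07 + (421.39) = 109.40 mGal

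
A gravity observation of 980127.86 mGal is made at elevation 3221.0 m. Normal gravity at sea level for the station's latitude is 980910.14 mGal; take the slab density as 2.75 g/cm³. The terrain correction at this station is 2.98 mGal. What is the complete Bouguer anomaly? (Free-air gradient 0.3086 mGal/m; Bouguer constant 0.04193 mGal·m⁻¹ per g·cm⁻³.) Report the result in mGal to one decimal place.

Free-air correction = 0.3086 × 3221.0 = 994.00 mGal
Free-air anomaly = 980127.86 − 980910.14 + (994.00) = 211.72 mGal
Bouguer slab correction = 0.04193 × 2.75 × 3221.0 = 371.41 mGal
Simple Bouguer anomaly = 211.72 − (371.41) = -159.69 mGal
Complete Bouguer anomaly = -159.69 + 2.98 = -156.71 mGal

-156.7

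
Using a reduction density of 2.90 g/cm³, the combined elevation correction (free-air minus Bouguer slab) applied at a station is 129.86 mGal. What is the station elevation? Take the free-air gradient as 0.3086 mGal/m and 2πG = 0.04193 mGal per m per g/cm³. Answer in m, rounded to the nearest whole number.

Combined gradient = 0.3086 − 0.04193 × 2.90 = 0.1870030 mGal/m
h = 129.86 / 0.1870030 = 694.43 m

694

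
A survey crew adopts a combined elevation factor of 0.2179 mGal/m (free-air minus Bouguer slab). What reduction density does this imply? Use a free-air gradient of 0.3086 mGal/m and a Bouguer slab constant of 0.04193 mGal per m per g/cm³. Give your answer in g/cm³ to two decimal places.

0.2179 = 0.3086 − 0.04193 × ρ
ρ = (0.3086 − 0.2179) / 0.04193 = 2.16 g/cm³

2.16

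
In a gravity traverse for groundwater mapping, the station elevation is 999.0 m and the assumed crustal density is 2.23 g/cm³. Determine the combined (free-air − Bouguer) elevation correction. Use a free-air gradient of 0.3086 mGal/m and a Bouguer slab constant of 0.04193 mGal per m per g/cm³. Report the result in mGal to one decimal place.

Combined gradient = 0.3086 − 0.04193 × 2.23 = 0.2150961 mGal/m
Combined elevation correction = 0.2150961 × 999.0 = 214.9 mGal

214.9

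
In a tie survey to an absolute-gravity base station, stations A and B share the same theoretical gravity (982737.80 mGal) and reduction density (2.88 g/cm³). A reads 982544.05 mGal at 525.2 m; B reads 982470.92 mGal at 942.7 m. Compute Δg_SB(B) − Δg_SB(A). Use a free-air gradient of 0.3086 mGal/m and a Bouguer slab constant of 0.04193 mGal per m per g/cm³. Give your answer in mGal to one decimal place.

5.3

Δg_SB(A) = 982544.05 − 982737.80 + 0.3086×525.2 − 0.04193×2.88×525.2 = -95.10 mGal
Δg_SB(B) = 982470.92 − 982737.80 + 0.3086×942.7 − 0.04193×2.88×942.7 = -89.80 mGal
Difference = -89.80 − (-95.10) = 5.30 mGal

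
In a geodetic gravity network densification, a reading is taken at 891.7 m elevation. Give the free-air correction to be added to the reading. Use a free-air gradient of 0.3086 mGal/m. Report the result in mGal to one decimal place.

Free-air correction = 0.3086 × 891.7 = 275.2 mGal

275.2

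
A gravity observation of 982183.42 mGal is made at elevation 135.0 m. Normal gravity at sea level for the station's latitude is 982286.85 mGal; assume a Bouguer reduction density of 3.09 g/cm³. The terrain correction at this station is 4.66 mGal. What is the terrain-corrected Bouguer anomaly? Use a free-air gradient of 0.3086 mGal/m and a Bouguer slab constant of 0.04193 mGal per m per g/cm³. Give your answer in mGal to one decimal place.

-74.6

Free-air correction = 0.3086 × 135.0 = 41.66 mGal
Free-air anomaly = 982183.42 − 982286.85 + (41.66) = -61.77 mGal
Bouguer slab correction = 0.04193 × 3.09 × 135.0 = 17.49 mGal
Simple Bouguer anomaly = -61.77 − (17.49) = -79.26 mGal
Complete Bouguer anomaly = -79.26 + 4.66 = -74.60 mGal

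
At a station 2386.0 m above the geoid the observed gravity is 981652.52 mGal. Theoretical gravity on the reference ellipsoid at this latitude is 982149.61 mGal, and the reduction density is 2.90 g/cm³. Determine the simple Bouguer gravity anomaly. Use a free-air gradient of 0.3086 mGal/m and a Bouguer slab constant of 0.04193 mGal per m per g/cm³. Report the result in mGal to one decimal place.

Free-air correction = 0.3086 × 2386.0 = 736.32 mGal
Free-air anomaly = 981652.52 − 982149.61 + (736.32) = 239.23 mGal
Bouguer slab correction = 0.04193 × 2.90 × 2386.0 = 290.13 mGal
Simple Bouguer anomaly = 239.23 − (290.13) = -50.90 mGal

-50.9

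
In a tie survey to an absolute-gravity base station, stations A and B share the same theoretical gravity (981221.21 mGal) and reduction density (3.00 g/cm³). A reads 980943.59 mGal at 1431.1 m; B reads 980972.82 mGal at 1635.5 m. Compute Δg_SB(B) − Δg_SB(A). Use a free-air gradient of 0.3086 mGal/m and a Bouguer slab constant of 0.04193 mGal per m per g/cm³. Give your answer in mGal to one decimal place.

Δg_SB(A) = 980943.59 − 981221.21 + 0.3086×1431.1 − 0.04193×3.00×1431.1 = -16.00 mGal
Δg_SB(B) = 980972.82 − 981221.21 + 0.3086×1635.5 − 0.04193×3.00×1635.5 = 50.60 mGal
Difference = 50.60 − (-16.00) = 66.60 mGal

66.6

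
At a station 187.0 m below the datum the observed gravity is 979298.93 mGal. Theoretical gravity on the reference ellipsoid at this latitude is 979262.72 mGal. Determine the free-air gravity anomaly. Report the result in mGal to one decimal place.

Free-air correction = 0.3086 × -187.0 = -57.71 mGal
Free-air anomaly = 979298.93 − 979262.72 + (-57.71) = -21.50 mGal

-21.5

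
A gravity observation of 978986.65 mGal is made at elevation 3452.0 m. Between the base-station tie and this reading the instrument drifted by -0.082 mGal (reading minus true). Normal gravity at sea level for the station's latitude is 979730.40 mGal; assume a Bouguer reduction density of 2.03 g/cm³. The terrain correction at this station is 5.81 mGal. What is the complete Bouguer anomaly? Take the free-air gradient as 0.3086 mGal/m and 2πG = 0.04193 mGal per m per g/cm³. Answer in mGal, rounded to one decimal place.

Drift-corrected reading = 978986.65 − (-0.082) = 978986.732 mGal
Free-air correction = 0.3086 × 3452.0 = 1065.29 mGal
Free-air anomaly = 978986.732 − 979730.40 + (1065.29) = 321.622 mGal
Bouguer slab correction = 0.04193 × 2.03 × 3452.0 = 293.83 mGal
Simple Bouguer anomaly = 321.622 − (293.83) = 27.792 mGal
Complete Bouguer anomaly = 27.792 + 5.81 = 33.602 mGal

33.6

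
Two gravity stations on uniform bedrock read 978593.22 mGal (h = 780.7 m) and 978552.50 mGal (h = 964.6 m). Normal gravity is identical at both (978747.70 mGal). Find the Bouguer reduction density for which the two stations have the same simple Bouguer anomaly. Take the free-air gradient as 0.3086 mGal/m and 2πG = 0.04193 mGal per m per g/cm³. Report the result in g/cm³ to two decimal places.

2.08

Δg_obs = 978552.50 − 978593.22 = -40.72 mGal over Δh = 964.6 − 780.7 = 183.9 m
Equal Bouguer anomalies ⇒ Δg_obs + (0.3086 − 0.04193ρ)·Δh = 0
0.3086 − 0.04193ρ = −Δg_obs/Δh = 0.22142
ρ = (0.3086 − 0.22142) / 0.04193 = 2.08 g/cm³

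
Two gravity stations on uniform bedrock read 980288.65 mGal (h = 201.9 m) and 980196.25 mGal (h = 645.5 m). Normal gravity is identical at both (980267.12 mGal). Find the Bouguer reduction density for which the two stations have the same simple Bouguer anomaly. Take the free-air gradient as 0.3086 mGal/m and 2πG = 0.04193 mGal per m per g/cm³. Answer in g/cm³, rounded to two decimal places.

2.39

Δg_obs = 980196.25 − 980288.65 = -92.40 mGal over Δh = 645.5 − 201.9 = 443.6 m
Equal Bouguer anomalies ⇒ Δg_obs + (0.3086 − 0.04193ρ)·Δh = 0
0.3086 − 0.04193ρ = −Δg_obs/Δh = 0.20830
ρ = (0.3086 − 0.20830) / 0.04193 = 2.39 g/cm³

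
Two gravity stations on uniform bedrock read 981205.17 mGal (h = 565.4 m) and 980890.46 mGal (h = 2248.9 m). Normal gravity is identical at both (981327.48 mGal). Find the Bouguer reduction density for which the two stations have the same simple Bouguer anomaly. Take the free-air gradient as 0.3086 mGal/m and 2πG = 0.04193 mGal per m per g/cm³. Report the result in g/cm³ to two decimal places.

2.90

Δg_obs = 980890.46 − 981205.17 = -314.71 mGal over Δh = 2248.9 − 565.4 = 1683.5 m
Equal Bouguer anomalies ⇒ Δg_obs + (0.3086 − 0.04193ρ)·Δh = 0
0.3086 − 0.04193ρ = −Δg_obs/Δh = 0.18694
ρ = (0.3086 − 0.18694) / 0.04193 = 2.90 g/cm³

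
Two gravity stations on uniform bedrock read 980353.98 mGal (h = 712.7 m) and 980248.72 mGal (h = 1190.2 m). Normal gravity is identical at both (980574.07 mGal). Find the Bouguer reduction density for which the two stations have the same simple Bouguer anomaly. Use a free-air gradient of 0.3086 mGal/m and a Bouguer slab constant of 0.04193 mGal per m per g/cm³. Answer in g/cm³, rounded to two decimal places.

Δg_obs = 980248.72 − 980353.98 = -105.26 mGal over Δh = 1190.2 − 712.7 = 477.5 m
Equal Bouguer anomalies ⇒ Δg_obs + (0.3086 − 0.04193ρ)·Δh = 0
0.3086 − 0.04193ρ = −Δg_obs/Δh = 0.22044
ρ = (0.3086 − 0.22044) / 0.04193 = 2.10 g/cm³

2.10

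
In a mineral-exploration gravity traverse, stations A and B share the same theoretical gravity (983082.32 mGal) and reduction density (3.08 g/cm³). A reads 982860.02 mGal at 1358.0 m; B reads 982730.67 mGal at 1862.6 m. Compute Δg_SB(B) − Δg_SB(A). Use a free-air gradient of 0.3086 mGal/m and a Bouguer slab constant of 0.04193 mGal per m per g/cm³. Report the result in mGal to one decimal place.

-38.8

Δg_SB(A) = 982860.02 − 983082.32 + 0.3086×1358.0 − 0.04193×3.08×1358.0 = 21.40 mGal
Δg_SB(B) = 982730.67 − 983082.32 + 0.3086×1862.6 − 0.04193×3.08×1862.6 = -17.40 mGal
Difference = -17.40 − (21.40) = -38.80 mGal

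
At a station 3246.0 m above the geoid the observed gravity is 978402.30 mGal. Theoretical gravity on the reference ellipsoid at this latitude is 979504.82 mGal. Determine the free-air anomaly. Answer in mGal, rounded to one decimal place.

-100.8

Free-air correction = 0.3086 × 3246.0 = 1001.72 mGal
Free-air anomaly = 978402.30 − 979504.82 + (1001.72) = -100.80 mGal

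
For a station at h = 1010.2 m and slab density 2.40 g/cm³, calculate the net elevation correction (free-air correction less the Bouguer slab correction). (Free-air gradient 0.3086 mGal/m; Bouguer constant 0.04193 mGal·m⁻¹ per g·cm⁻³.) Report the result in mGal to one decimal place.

210.1

Combined gradient = 0.3086 − 0.04193 × 2.40 = 0.2079680 mGal/m
Combined elevation correction = 0.2079680 × 1010.2 = 210.1 mGal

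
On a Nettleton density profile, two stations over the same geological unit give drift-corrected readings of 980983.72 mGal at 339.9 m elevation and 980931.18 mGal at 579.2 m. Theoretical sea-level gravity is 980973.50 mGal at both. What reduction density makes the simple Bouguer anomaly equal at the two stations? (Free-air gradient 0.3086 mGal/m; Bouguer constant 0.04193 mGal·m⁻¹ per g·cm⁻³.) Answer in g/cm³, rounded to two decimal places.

2.12

Δg_obs = 980931.18 − 980983.72 = -52.54 mGal over Δh = 579.2 − 339.9 = 239.3 m
Equal Bouguer anomalies ⇒ Δg_obs + (0.3086 − 0.04193ρ)·Δh = 0
0.3086 − 0.04193ρ = −Δg_obs/Δh = 0.21956
ρ = (0.3086 − 0.21956) / 0.04193 = 2.12 g/cm³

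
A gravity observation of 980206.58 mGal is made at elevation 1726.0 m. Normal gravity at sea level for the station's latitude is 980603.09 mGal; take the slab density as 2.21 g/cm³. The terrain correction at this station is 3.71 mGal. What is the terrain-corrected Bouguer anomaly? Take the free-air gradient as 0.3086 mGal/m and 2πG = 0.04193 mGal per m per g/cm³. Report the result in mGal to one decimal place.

-20.1

Free-air correction = 0.3086 × 1726.0 = 532.64 mGal
Free-air anomaly = 980206.58 − 980603.09 + (532.64) = 136.13 mGal
Bouguer slab correction = 0.04193 × 2.21 × 1726.0 = 159.94 mGal
Simple Bouguer anomaly = 136.13 − (159.94) = -23.81 mGal
Complete Bouguer anomaly = -23.81 + 3.71 = -20.10 mGal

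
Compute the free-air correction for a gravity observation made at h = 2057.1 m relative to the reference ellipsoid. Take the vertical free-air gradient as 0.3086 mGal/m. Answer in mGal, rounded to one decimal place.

Free-air correction = 0.3086 × 2057.1 = 634.8 mGal

634.8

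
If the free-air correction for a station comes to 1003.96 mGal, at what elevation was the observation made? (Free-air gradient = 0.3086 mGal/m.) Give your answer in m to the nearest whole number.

h = 1003.96 / 0.3086 = 3253.27 m

3253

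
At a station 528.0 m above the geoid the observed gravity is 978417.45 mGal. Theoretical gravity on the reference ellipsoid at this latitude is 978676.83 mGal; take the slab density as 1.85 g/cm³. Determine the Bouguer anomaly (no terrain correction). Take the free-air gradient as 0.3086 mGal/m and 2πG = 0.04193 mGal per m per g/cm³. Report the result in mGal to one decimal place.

Free-air correction = 0.3086 × 528.0 = 162.94 mGal
Free-air anomaly = 978417.45 − 978676.83 + (162.94) = -96.44 mGal
Bouguer slab correction = 0.04193 × 1.85 × 528.0 = 40.96 mGal
Simple Bouguer anomaly = -96.44 − (40.96) = -137.40 mGal

-137.4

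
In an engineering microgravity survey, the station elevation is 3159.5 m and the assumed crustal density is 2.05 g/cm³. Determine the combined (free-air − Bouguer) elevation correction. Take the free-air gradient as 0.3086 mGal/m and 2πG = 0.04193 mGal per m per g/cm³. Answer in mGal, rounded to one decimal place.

703.4

Combined gradient = 0.3086 − 0.04193 × 2.05 = 0.2226435 mGal/m
Combined elevation correction = 0.2226435 × 3159.5 = 703.4 mGal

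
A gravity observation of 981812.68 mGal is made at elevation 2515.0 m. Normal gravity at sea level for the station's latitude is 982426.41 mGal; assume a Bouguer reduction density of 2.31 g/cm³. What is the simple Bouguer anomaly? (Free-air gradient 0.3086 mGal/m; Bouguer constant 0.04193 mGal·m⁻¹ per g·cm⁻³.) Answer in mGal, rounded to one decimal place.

-81.2

Free-air correction = 0.3086 × 2515.0 = 776.13 mGal
Free-air anomaly = 981812.68 − 982426.41 + (776.13) = 162.40 mGal
Bouguer slab correction = 0.04193 × 2.31 × 2515.0 = 243.60 mGal
Simple Bouguer anomaly = 162.40 − (243.60) = -81.20 mGal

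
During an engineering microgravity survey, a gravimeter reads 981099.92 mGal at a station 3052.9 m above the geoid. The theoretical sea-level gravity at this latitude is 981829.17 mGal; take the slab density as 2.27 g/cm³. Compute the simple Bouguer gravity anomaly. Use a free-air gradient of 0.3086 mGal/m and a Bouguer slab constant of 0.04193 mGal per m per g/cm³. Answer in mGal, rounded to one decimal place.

Free-air correction = 0.3086 × 3052.9 = 942.12 mGal
Free-air anomaly = 981099.92 − 981829.17 + (942.12) = 212.87 mGal
Bouguer slab correction = 0.04193 × 2.27 × 3052.9 = 290.58 mGal
Simple Bouguer anomaly = 212.87 − (290.58) = -77.71 mGal

-77.7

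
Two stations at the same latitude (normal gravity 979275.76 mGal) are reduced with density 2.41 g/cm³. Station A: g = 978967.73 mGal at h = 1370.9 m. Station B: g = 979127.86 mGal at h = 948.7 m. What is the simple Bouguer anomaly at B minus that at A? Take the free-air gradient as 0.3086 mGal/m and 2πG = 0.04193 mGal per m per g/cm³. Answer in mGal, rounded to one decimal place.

Δg_SB(A) = 978967.73 − 979275.76 + 0.3086×1370.9 − 0.04193×2.41×1370.9 = -23.50 mGal
Δg_SB(B) = 979127.86 − 979275.76 + 0.3086×948.7 − 0.04193×2.41×948.7 = 49.00 mGal
Difference = 49.00 − (-23.50) = 72.50 mGal

72.5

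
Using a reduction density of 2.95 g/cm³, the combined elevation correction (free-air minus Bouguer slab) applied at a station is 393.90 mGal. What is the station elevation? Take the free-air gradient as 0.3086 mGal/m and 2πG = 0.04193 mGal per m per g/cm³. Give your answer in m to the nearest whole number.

Combined gradient = 0.3086 − 0.04193 × 2.95 = 0.1849065 mGal/m
h = 393.90 / 0.1849065 = 2130.27 m

2130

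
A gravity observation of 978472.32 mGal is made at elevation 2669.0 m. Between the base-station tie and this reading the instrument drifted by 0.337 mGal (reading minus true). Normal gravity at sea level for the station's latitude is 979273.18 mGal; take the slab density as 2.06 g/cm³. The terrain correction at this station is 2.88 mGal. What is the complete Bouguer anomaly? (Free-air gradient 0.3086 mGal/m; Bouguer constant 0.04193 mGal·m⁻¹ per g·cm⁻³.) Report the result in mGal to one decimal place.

Drift-corrected reading = 978472.32 − (0.337) = 978471.983 mGal
Free-air correction = 0.3086 × 2669.0 = 823.65 mGal
Free-air anomaly = 978471.983 − 979273.18 + (823.65) = 22.453 mGal
Bouguer slab correction = 0.04193 × 2.06 × 2669.0 = 230.54 mGal
Simple Bouguer anomaly = 22.453 − (230.54) = -208.087 mGal
Complete Bouguer anomaly = -208.087 + 2.88 = -205.207 mGal

-205.2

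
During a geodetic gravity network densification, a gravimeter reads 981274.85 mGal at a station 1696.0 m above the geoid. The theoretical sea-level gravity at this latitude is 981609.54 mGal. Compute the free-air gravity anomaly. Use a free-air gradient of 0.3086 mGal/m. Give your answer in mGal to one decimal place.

Free-air correction = 0.3086 × 1696.0 = 523.39 mGal
Free-air anomaly = 981274.85 − 981609.54 + (523.39) = 188.70 mGal

188.7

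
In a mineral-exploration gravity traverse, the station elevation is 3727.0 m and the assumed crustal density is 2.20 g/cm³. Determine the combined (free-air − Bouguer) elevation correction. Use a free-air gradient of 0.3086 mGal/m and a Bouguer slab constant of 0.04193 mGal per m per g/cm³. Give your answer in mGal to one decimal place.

Combined gradient = 0.3086 − 0.04193 × 2.20 = 0.2163540 mGal/m
Combined elevation correction = 0.2163540 × 3727.0 = 806.4 mGal

806.4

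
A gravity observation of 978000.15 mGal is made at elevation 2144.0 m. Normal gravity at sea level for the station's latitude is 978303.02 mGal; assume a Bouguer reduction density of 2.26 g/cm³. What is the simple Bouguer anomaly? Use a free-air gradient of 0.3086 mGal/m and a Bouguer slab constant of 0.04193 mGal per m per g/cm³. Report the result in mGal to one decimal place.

Free-air correction = 0.3086 × 2144.0 = 661.64 mGal
Free-air anomaly = 978000.15 − 978303.02 + (661.64) = 358.77 mGal
Bouguer slab correction = 0.04193 × 2.26 × 2144.0 = 203.17 mGal
Simple Bouguer anomaly = 358.77 − (203.17) = 155.60 mGal

155.6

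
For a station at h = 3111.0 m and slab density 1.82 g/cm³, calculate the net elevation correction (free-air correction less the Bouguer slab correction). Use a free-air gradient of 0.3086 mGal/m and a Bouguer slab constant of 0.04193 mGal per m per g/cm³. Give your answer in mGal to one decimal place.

Combined gradient = 0.3086 − 0.04193 × 1.82 = 0.2322874 mGal/m
Combined elevation correction = 0.2322874 × 3111.0 = 722.6 mGal

722.6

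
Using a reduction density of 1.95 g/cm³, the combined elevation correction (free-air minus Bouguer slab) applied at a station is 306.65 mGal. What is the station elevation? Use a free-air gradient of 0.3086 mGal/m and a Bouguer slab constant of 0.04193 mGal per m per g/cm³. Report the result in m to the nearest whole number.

1352

Combined gradient = 0.3086 − 0.04193 × 1.95 = 0.2268365 mGal/m
h = 306.65 / 0.2268365 = 1351.85 m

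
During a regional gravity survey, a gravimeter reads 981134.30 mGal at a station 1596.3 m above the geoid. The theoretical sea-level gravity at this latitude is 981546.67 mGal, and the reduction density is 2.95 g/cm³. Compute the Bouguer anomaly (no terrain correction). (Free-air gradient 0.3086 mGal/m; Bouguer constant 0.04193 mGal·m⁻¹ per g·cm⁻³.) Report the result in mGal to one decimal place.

-117.2

Free-air correction = 0.3086 × 1596.3 = 492.62 mGal
Free-air anomaly = 981134.30 − 981546.67 + (492.62) = 80.25 mGal
Bouguer slab correction = 0.04193 × 2.95 × 1596.3 = 197.45 mGal
Simple Bouguer anomaly = 80.25 − (197.45) = -117.20 mGal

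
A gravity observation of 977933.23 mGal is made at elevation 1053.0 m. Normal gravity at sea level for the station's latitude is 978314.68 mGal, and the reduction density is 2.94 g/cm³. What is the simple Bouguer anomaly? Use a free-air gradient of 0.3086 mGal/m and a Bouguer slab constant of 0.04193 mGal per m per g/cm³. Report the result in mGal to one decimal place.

-186.3

Free-air correction = 0.3086 × 1053.0 = 324.96 mGal
Free-air anomaly = 977933.23 − 978314.68 + (324.96) = -56.49 mGal
Bouguer slab correction = 0.04193 × 2.94 × 1053.0 = 129.81 mGal
Simple Bouguer anomaly = -56.49 − (129.81) = -186.30 mGal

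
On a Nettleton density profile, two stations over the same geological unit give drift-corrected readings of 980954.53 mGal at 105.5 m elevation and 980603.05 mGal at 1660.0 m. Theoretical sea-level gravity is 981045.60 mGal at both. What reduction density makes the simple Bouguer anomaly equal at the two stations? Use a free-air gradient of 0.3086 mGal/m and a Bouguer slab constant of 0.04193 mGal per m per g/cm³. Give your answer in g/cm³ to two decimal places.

1.97

Δg_obs = 980603.05 − 980954.53 = -351.48 mGal over Δh = 1660.0 − 105.5 = 1554.5 m
Equal Bouguer anomalies ⇒ Δg_obs + (0.3086 − 0.04193ρ)·Δh = 0
0.3086 − 0.04193ρ = −Δg_obs/Δh = 0.22610
ρ = (0.3086 − 0.22610) / 0.04193 = 1.97 g/cm³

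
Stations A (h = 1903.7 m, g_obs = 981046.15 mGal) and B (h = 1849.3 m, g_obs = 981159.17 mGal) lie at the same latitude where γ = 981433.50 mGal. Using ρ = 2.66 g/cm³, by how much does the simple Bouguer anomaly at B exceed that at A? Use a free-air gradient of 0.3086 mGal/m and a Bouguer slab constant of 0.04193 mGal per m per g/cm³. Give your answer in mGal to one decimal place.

102.3

Δg_SB(A) = 981046.15 − 981433.50 + 0.3086×1903.7 − 0.04193×2.66×1903.7 = -12.20 mGal
Δg_SB(B) = 981159.17 − 981433.50 + 0.3086×1849.3 − 0.04193×2.66×1849.3 = 90.10 mGal
Difference = 90.10 − (-12.20) = 102.30 mGal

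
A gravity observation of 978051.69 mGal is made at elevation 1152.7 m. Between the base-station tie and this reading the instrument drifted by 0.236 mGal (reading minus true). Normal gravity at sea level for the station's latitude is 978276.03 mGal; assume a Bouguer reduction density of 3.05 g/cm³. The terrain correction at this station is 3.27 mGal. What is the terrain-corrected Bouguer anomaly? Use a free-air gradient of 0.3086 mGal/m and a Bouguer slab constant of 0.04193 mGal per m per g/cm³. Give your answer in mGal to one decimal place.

-13.0

Drift-corrected reading = 978051.69 − (0.236) = 978051.454 mGal
Free-air correction = 0.3086 × 1152.7 = 355.72 mGal
Free-air anomaly = 978051.454 − 978276.03 + (355.72) = 131.144 mGal
Bouguer slab correction = 0.04193 × 3.05 × 1152.7 = 147.41 mGal
Simple Bouguer anomaly = 131.144 − (147.41) = -16.266 mGal
Complete Bouguer anomaly = -16.266 + 3.27 = -12.996 mGal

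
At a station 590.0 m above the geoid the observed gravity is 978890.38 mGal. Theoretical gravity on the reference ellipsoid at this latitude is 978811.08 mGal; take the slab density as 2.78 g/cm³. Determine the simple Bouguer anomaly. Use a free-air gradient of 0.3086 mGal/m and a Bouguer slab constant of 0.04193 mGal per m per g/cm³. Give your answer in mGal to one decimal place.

Free-air correction = 0.3086 × 590.0 = 182.07 mGal
Free-air anomaly = 978890.38 − 978811.08 + (182.07) = 261.37 mGal
Bouguer slab correction = 0.04193 × 2.78 × 590.0 = 68.77 mGal
Simple Bouguer anomaly = 261.37 − (68.77) = 192.60 mGal

192.6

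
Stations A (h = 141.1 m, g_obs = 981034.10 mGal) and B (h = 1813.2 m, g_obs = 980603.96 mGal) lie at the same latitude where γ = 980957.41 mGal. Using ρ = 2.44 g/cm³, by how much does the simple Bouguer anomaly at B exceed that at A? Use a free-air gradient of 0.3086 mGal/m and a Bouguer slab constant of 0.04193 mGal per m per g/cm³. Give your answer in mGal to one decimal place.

-85.2

Δg_SB(A) = 981034.10 − 980957.41 + 0.3086×141.1 − 0.04193×2.44×141.1 = 105.80 mGal
Δg_SB(B) = 980603.96 − 980957.41 + 0.3086×1813.2 − 0.04193×2.44×1813.2 = 20.60 mGal
Difference = 20.60 − (105.80) = -85.20 mGal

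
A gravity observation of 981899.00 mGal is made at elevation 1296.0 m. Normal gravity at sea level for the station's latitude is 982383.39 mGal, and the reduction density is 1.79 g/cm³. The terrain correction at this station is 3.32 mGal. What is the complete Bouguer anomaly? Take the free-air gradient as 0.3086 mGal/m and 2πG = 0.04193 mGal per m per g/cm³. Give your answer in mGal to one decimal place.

-178.4

Free-air correction = 0.3086 × 1296.0 = 399.95 mGal
Free-air anomaly = 981899.00 − 982383.39 + (399.95) = -84.44 mGal
Bouguer slab correction = 0.04193 × 1.79 × 1296.0 = 97.27 mGal
Simple Bouguer anomaly = -84.44 − (97.27) = -181.71 mGal
Complete Bouguer anomaly = -181.71 + 3.32 = -178.39 mGal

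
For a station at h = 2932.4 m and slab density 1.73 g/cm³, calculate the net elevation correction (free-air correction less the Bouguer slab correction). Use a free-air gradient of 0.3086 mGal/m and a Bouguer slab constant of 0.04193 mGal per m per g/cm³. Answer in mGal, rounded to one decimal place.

692.2

Combined gradient = 0.3086 − 0.04193 × 1.73 = 0.2360611 mGal/m
Combined elevation correction = 0.2360611 × 2932.4 = 692.2 mGal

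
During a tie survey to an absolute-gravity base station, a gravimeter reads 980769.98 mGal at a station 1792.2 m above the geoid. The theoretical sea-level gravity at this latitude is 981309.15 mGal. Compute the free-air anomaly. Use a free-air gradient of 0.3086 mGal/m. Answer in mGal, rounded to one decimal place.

13.9

Free-air correction = 0.3086 × 1792.2 = 553.07 mGal
Free-air anomaly = 980769.98 − 981309.15 + (553.07) = 13.90 mGal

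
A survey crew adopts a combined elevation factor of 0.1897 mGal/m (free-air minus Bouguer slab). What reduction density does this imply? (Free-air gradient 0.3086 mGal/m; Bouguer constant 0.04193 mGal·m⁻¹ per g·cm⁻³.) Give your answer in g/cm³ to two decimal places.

2.84

0.1897 = 0.3086 − 0.04193 × ρ
ρ = (0.3086 − 0.1897) / 0.04193 = 2.84 g/cm³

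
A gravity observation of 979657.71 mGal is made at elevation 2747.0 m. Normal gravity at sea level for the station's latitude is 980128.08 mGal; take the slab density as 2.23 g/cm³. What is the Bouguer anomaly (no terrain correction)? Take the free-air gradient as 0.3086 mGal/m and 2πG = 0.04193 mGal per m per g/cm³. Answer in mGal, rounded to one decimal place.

120.5

Free-air correction = 0.3086 × 2747.0 = 847.72 mGal
Free-air anomaly = 979657.71 − 980128.08 + (847.72) = 377.35 mGal
Bouguer slab correction = 0.04193 × 2.23 × 2747.0 = 256.86 mGal
Simple Bouguer anomaly = 377.35 − (256.86) = 120.49 mGal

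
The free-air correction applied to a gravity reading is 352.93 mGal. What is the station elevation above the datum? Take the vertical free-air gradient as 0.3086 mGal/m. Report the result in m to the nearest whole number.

h = 352.93 / 0.3086 = 1143.65 m

1144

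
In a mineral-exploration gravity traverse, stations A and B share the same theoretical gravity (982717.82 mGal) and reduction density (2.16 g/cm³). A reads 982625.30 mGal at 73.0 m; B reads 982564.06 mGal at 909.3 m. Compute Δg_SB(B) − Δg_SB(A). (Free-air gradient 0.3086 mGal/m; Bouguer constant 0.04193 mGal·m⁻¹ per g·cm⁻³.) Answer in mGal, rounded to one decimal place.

121.1

Δg_SB(A) = 982625.30 − 982717.82 + 0.3086×73.0 − 0.04193×2.16×73.0 = -76.60 mGal
Δg_SB(B) = 982564.06 − 982717.82 + 0.3086×909.3 − 0.04193×2.16×909.3 = 44.50 mGal
Difference = 44.50 − (-76.60) = 121.10 mGal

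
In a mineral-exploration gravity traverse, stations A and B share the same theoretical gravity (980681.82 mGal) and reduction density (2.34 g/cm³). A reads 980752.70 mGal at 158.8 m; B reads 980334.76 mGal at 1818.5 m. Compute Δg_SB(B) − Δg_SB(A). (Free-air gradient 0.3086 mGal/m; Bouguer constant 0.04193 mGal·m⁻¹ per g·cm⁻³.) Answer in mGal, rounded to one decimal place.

-68.6

Δg_SB(A) = 980752.70 − 980681.82 + 0.3086×158.8 − 0.04193×2.34×158.8 = 104.30 mGal
Δg_SB(B) = 980334.76 − 980681.82 + 0.3086×1818.5 − 0.04193×2.34×1818.5 = 35.70 mGal
Difference = 35.70 − (104.30) = -68.60 mGal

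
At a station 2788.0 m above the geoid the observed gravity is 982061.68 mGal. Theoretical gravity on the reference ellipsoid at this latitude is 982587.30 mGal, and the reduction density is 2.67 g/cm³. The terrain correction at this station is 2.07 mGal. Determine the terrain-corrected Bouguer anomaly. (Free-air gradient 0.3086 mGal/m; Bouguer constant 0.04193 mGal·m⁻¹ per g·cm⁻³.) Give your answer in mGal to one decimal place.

24.7

Free-air correction = 0.3086 × 2788.0 = 860.38 mGal
Free-air anomaly = 982061.68 − 982587.30 + (860.38) = 334.76 mGal
Bouguer slab correction = 0.04193 × 2.67 × 2788.0 = 312.13 mGal
Simple Bouguer anomaly = 334.76 − (312.13) = 22.63 mGal
Complete Bouguer anomaly = 22.63 + 2.07 = 24.70 mGal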